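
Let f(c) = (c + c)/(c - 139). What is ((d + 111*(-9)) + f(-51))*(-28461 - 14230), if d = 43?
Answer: 3875019379/95 ≈ 4.0790e+7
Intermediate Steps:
f(c) = 2*c/(-139 + c) (f(c) = (2*c)/(-139 + c) = 2*c/(-139 + c))
((d + 111*(-9)) + f(-51))*(-28461 - 14230) = ((43 + 111*(-9)) + 2*(-51)/(-139 - 51))*(-28461 - 14230) = ((43 - 999) + 2*(-51)/(-190))*(-42691) = (-956 + 2*(-51)*(-1/190))*(-42691) = (-956 + 51/95)*(-42691) = -90769/95*(-42691) = 3875019379/95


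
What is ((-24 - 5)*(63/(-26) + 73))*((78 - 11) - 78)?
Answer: 585365/26 ≈ 22514.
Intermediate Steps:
((-24 - 5)*(63/(-26) + 73))*((78 - 11) - 78) = (-29*(63*(-1/26) + 73))*(67 - 78) = -29*(-63/26 + 73)*(-11) = -29*1835/26*(-11) = -53215/26*(-11) = 585365/26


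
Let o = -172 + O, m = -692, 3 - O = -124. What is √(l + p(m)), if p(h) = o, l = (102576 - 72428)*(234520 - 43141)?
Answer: √5769694047 ≈ 75959.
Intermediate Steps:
l = 5769694092 (l = 30148*191379 = 5769694092)
O = 127 (O = 3 - 1*(-124) = 3 + 124 = 127)
o = -45 (o = -172 + 127 = -45)
p(h) = -45
√(l + p(m)) = √(5769694092 - 45) = √5769694047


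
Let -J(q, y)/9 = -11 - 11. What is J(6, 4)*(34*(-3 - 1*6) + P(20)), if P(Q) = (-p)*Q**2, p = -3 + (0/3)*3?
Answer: 177012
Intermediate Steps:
p = -3 (p = -3 + (0*(1/3))*3 = -3 + 0*3 = -3 + 0 = -3)
J(q, y) = 198 (J(q, y) = -9*(-11 - 11) = -9*(-22) = 198)
P(Q) = 3*Q**2 (P(Q) = (-1*(-3))*Q**2 = 3*Q**2)
J(6, 4)*(34*(-3 - 1*6) + P(20)) = 198*(34*(-3 - 1*6) + 3*20**2) = 198*(34*(-3 - 6) + 3*400) = 198*(34*(-9) + 1200) = 198*(-306 + 1200) = 198*894 = 177012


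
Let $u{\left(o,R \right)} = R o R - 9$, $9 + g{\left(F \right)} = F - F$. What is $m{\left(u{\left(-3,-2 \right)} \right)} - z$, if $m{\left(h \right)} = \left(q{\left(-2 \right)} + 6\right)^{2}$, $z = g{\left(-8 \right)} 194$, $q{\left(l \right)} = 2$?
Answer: $1810$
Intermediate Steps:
$g{\left(F \right)} = -9$ ($g{\left(F \right)} = -9 + \left(F - F\right) = -9 + 0 = -9$)
$z = -1746$ ($z = \left(-9\right) 194 = -1746$)
$u{\left(o,R \right)} = -9 + o R^{2}$ ($u{\left(o,R \right)} = o R^{2} - 9 = -9 + o R^{2}$)
$m{\left(h \right)} = 64$ ($m{\left(h \right)} = \left(2 + 6\right)^{2} = 8^{2} = 64$)
$m{\left(u{\left(-3,-2 \right)} \right)} - z = 64 - -1746 = 64 + 1746 = 1810$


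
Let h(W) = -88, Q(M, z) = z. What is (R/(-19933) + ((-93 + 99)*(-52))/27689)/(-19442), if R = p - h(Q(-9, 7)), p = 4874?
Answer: 71805957/5365261340477 ≈ 1.3383e-5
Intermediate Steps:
R = 4962 (R = 4874 - 1*(-88) = 4874 + 88 = 4962)
(R/(-19933) + ((-93 + 99)*(-52))/27689)/(-19442) = (4962/(-19933) + ((-93 + 99)*(-52))/27689)/(-19442) = (4962*(-1/19933) + (6*(-52))*(1/27689))*(-1/19442) = (-4962/19933 - 312*1/27689)*(-1/19442) = (-4962/19933 - 312/27689)*(-1/19442) = -143611914/551924837*(-1/19442) = 71805957/5365261340477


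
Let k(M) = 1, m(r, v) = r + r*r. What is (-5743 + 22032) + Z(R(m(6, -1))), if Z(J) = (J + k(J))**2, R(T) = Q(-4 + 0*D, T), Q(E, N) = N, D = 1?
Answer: 18138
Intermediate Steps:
m(r, v) = r + r**2
R(T) = T
Z(J) = (1 + J)**2 (Z(J) = (J + 1)**2 = (1 + J)**2)
(-5743 + 22032) + Z(R(m(6, -1))) = (-5743 + 22032) + (1 + 6*(1 + 6))**2 = 16289 + (1 + 6*7)**2 = 16289 + (1 + 42)**2 = 16289 + 43**2 = 16289 + 1849 = 18138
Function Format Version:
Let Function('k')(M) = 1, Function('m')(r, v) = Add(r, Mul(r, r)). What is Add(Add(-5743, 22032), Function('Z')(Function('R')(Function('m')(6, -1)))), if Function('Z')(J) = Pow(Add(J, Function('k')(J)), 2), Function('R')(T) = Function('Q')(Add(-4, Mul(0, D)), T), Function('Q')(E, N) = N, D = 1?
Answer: 18138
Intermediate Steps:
Function('m')(r, v) = Add(r, Pow(r, 2))
Function('R')(T) = T
Function('Z')(J) = Pow(Add(1, J), 2) (Function('Z')(J) = Pow(Add(J, 1), 2) = Pow(Add(1, J), 2))
Add(Add(-5743, 22032), Function('Z')(Function('R')(Function('m')(6, -1)))) = Add(Add(-5743, 22032), Pow(Add(1, Mul(6, Add(1, 6))), 2)) = Add(16289, Pow(Add(1, Mul(6, 7)), 2)) = Add(16289, Pow(Add(1, 42), 2)) = Add(16289, Pow(43, 2)) = Add(16289, 1849) = 18138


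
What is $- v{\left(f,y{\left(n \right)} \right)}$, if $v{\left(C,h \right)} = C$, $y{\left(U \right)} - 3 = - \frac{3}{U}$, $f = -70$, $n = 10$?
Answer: $70$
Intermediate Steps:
$y{\left(U \right)} = 3 - \frac{3}{U}$
$- v{\left(f,y{\left(n \right)} \right)} = \left(-1\right) \left(-70\right) = 70$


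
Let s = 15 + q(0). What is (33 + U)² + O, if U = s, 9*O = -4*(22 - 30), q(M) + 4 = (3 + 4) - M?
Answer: 23441/9 ≈ 2604.6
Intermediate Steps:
q(M) = 3 - M (q(M) = -4 + ((3 + 4) - M) = -4 + (7 - M) = 3 - M)
s = 18 (s = 15 + (3 - 1*0) = 15 + (3 + 0) = 15 + 3 = 18)
O = 32/9 (O = (-4*(22 - 30))/9 = (-4*(-8))/9 = (⅑)*32 = 32/9 ≈ 3.5556)
U = 18
(33 + U)² + O = (33 + 18)² + 32/9 = 51² + 32/9 = 2601 + 32/9 = 23441/9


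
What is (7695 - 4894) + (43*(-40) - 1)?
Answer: 1080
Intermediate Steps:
(7695 - 4894) + (43*(-40) - 1) = 2801 + (-1720 - 1) = 2801 - 1721 = 1080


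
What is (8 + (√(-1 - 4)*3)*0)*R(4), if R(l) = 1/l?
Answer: 2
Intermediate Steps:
(8 + (√(-1 - 4)*3)*0)*R(4) = (8 + (√(-1 - 4)*3)*0)/4 = (8 + (√(-5)*3)*0)*(¼) = (8 + ((I*√5)*3)*0)*(¼) = (8 + (3*I*√5)*0)*(¼) = (8 + 0)*(¼) = 8*(¼) = 2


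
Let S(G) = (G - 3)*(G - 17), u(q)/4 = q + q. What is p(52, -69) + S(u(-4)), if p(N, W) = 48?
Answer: 1763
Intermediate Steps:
u(q) = 8*q (u(q) = 4*(q + q) = 4*(2*q) = 8*q)
S(G) = (-17 + G)*(-3 + G) (S(G) = (-3 + G)*(-17 + G) = (-17 + G)*(-3 + G))
p(52, -69) + S(u(-4)) = 48 + (51 + (8*(-4))² - 160*(-4)) = 48 + (51 + (-32)² - 20*(-32)) = 48 + (51 + 1024 + 640) = 48 + 1715 = 1763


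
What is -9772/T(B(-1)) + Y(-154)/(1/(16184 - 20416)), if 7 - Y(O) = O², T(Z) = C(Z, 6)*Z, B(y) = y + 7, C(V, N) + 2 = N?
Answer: 602016485/6 ≈ 1.0034e+8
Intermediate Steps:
C(V, N) = -2 + N
B(y) = 7 + y
T(Z) = 4*Z (T(Z) = (-2 + 6)*Z = 4*Z)
Y(O) = 7 - O²
-9772/T(B(-1)) + Y(-154)/(1/(16184 - 20416)) = -9772*1/(4*(7 - 1)) + (7 - 1*(-154)²)/(1/(16184 - 20416)) = -9772/(4*6) + (7 - 1*23716)/(1/(-4232)) = -9772/24 + (7 - 23716)/(-1/4232) = -9772*1/24 - 23709*(-4232) = -2443/6 + 100336488 = 602016485/6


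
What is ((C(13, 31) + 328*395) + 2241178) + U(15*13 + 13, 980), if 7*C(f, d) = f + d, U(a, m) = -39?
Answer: 16594937/7 ≈ 2.3707e+6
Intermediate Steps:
C(f, d) = d/7 + f/7 (C(f, d) = (f + d)/7 = (d + f)/7 = d/7 + f/7)
((C(13, 31) + 328*395) + 2241178) + U(15*13 + 13, 980) = ((((⅐)*31 + (⅐)*13) + 328*395) + 2241178) - 39 = (((31/7 + 13/7) + 129560) + 2241178) - 39 = ((44/7 + 129560) + 2241178) - 39 = (906964/7 + 2241178) - 39 = 16595210/7 - 39 = 16594937/7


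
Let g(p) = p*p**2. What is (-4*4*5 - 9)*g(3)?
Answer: -2403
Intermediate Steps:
g(p) = p**3
(-4*4*5 - 9)*g(3) = (-4*4*5 - 9)*3**3 = (-16*5 - 9)*27 = (-80 - 9)*27 = -89*27 = -2403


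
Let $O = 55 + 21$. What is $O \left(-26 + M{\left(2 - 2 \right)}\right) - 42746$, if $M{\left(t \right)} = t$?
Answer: $-44722$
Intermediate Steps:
$O = 76$
$O \left(-26 + M{\left(2 - 2 \right)}\right) - 42746 = 76 \left(-26 + \left(2 - 2\right)\right) - 42746 = 76 \left(-26 + 0\right) - 42746 = 76 \left(-26\right) - 42746 = -1976 - 42746 = -44722$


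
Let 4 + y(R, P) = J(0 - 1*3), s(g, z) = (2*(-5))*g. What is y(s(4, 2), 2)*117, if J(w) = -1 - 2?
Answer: -819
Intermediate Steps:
J(w) = -3
s(g, z) = -10*g
y(R, P) = -7 (y(R, P) = -4 - 3 = -7)
y(s(4, 2), 2)*117 = -7*117 = -819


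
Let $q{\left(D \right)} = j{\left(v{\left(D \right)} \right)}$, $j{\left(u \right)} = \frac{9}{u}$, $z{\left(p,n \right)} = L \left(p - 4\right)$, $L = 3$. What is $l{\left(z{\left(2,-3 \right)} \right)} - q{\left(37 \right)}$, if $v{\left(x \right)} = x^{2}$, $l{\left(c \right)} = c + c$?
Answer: $- \frac{16437}{1369} \approx -12.007$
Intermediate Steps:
$z{\left(p,n \right)} = -12 + 3 p$ ($z{\left(p,n \right)} = 3 \left(p - 4\right) = 3 \left(-4 + p\right) = -12 + 3 p$)
$l{\left(c \right)} = 2 c$
$q{\left(D \right)} = \frac{9}{D^{2}}$
$l{\left(z{\left(2,-3 \right)} \right)} - q{\left(37 \right)} = 2 \left(-12 + 3 \cdot 2\right) - \frac{9}{1369} = 2 \left(-12 + 6\right) - 9 \cdot \frac{1}{1369} = 2 \left(-6\right) - \frac{9}{1369} = -12 - \frac{9}{1369} = - \frac{16437}{1369}$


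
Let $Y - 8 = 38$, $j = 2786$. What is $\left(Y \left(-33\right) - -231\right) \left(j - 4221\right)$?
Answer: $1846845$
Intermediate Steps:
$Y = 46$ ($Y = 8 + 38 = 46$)
$\left(Y \left(-33\right) - -231\right) \left(j - 4221\right) = \left(46 \left(-33\right) - -231\right) \left(2786 - 4221\right) = \left(-1518 + \left(-1 + 232\right)\right) \left(-1435\right) = \left(-1518 + 231\right) \left(-1435\right) = \left(-1287\right) \left(-1435\right) = 1846845$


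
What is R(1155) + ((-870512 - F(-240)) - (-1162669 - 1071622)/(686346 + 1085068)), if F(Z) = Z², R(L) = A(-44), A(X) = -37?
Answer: -1644133898395/1771414 ≈ -9.2815e+5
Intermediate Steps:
R(L) = -37
R(1155) + ((-870512 - F(-240)) - (-1162669 - 1071622)/(686346 + 1085068)) = -37 + ((-870512 - 1*(-240)²) - (-1162669 - 1071622)/(686346 + 1085068)) = -37 + ((-870512 - 1*57600) - (-2234291)/1771414) = -37 + ((-870512 - 57600) - (-2234291)/1771414) = -37 + (-928112 - 1*(-2234291/1771414)) = -37 + (-928112 + 2234291/1771414) = -37 - 1644068356077/1771414 = -1644133898395/1771414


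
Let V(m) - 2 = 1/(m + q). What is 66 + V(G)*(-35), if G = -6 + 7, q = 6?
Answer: -9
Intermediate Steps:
G = 1
V(m) = 2 + 1/(6 + m) (V(m) = 2 + 1/(m + 6) = 2 + 1/(6 + m))
66 + V(G)*(-35) = 66 + ((13 + 2*1)/(6 + 1))*(-35) = 66 + ((13 + 2)/7)*(-35) = 66 + ((⅐)*15)*(-35) = 66 + (15/7)*(-35) = 66 - 75 = -9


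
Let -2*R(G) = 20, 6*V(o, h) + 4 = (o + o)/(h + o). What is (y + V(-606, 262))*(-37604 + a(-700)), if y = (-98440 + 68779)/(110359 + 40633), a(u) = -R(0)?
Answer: 101013893789/9738984 ≈ 10372.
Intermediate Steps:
V(o, h) = -⅔ + o/(3*(h + o)) (V(o, h) = -⅔ + ((o + o)/(h + o))/6 = -⅔ + ((2*o)/(h + o))/6 = -⅔ + (2*o/(h + o))/6 = -⅔ + o/(3*(h + o)))
R(G) = -10 (R(G) = -½*20 = -10)
a(u) = 10 (a(u) = -1*(-10) = 10)
y = -29661/150992 ≈ -0.19644
(y + V(-606, 262))*(-37604 + a(-700)) = (-29661/150992 + (-1*(-606) - 2*262)/(3*(262 - 606)))*(-37604 + 10) = (-29661/150992 + (⅓)*(606 - 524)/(-344))*(-37594) = (-29661/150992 + (⅓)*(-1/344)*82)*(-37594) = (-29661/150992 - 41/516)*(-37594) = -5373937/19477968*(-37594) = 101013893789/9738984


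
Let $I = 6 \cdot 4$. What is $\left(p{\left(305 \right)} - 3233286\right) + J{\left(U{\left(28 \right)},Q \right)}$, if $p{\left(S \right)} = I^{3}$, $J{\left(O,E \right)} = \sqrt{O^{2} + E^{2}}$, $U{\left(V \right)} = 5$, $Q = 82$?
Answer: $-3219462 + \sqrt{6749} \approx -3.2194 \cdot 10^{6}$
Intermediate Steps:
$I = 24$
$J{\left(O,E \right)} = \sqrt{E^{2} + O^{2}}$
$p{\left(S \right)} = 13824$ ($p{\left(S \right)} = 24^{3} = 13824$)
$\left(p{\left(305 \right)} - 3233286\right) + J{\left(U{\left(28 \right)},Q \right)} = \left(13824 - 3233286\right) + \sqrt{82^{2} + 5^{2}} = -3219462 + \sqrt{6724 + 25} = -3219462 + \sqrt{6749}$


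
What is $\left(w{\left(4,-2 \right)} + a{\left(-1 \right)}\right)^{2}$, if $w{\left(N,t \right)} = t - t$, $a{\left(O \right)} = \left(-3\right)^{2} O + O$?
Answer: $100$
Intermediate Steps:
$a{\left(O \right)} = 10 O$ ($a{\left(O \right)} = 9 O + O = 10 O$)
$w{\left(N,t \right)} = 0$
$\left(w{\left(4,-2 \right)} + a{\left(-1 \right)}\right)^{2} = \left(0 + 10 \left(-1\right)\right)^{2} = \left(0 - 10\right)^{2} = \left(-10\right)^{2} = 100$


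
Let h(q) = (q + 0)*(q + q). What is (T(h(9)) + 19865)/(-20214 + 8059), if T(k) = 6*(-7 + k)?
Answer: -4159/2431 ≈ -1.7108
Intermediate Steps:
h(q) = 2*q² (h(q) = q*(2*q) = 2*q²)
T(k) = -42 + 6*k
(T(h(9)) + 19865)/(-20214 + 8059) = ((-42 + 6*(2*9²)) + 19865)/(-20214 + 8059) = ((-42 + 6*(2*81)) + 19865)/(-12155) = ((-42 + 6*162) + 19865)*(-1/12155) = ((-42 + 972) + 19865)*(-1/12155) = (930 + 19865)*(-1/12155) = 20795*(-1/12155) = -4159/2431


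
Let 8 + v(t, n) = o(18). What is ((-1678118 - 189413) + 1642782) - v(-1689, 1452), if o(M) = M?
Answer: -224759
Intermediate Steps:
v(t, n) = 10 (v(t, n) = -8 + 18 = 10)
((-1678118 - 189413) + 1642782) - v(-1689, 1452) = ((-1678118 - 189413) + 1642782) - 1*10 = (-1867531 + 1642782) - 10 = -224749 - 10 = -224759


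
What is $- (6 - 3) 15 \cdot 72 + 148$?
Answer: $-3092$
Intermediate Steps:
$- (6 - 3) 15 \cdot 72 + 148 = \left(-1\right) 3 \cdot 15 \cdot 72 + 148 = \left(-3\right) 15 \cdot 72 + 148 = \left(-45\right) 72 + 148 = -3240 + 148 = -3092$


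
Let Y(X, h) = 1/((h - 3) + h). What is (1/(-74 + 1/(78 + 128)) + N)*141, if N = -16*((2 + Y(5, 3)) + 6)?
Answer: -95532482/5081 ≈ -18802.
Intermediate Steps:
Y(X, h) = 1/(-3 + 2*h) (Y(X, h) = 1/((-3 + h) + h) = 1/(-3 + 2*h))
N = -400/3 (N = -16*((2 + 1/(-3 + 2*3)) + 6) = -16*((2 + 1/(-3 + 6)) + 6) = -16*((2 + 1/3) + 6) = -16*((2 + ⅓) + 6) = -16*(7/3 + 6) = -16*25/3 = -400/3 ≈ -133.33)
(1/(-74 + 1/(78 + 128)) + N)*141 = (1/(-74 + 1/(78 + 128)) - 400/3)*141 = (1/(-74 + 1/206) - 400/3)*141 = (1/(-15243/206) - 400/3)*141 = (-206/15243 - 400/3)*141 = -2032606/15243*141 = -95532482/5081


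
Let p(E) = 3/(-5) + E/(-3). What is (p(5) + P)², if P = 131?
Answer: 3728761/225 ≈ 16572.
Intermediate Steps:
p(E) = -⅗ - E/3 (p(E) = 3*(-⅕) + E*(-⅓) = -⅗ - E/3)
(p(5) + P)² = ((-⅗ - ⅓*5) + 131)² = ((-⅗ - 5/3) + 131)² = (-34/15 + 131)² = (1931/15)² = 3728761/225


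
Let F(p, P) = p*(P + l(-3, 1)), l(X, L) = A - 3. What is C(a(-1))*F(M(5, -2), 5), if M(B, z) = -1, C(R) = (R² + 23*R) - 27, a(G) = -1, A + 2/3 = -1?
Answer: 49/3 ≈ 16.333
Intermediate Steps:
A = -5/3 (A = -⅔ - 1 = -5/3 ≈ -1.6667)
l(X, L) = -14/3 (l(X, L) = -5/3 - 3 = -14/3)
C(R) = -27 + R² + 23*R
F(p, P) = p*(-14/3 + P) (F(p, P) = p*(P - 14/3) = p*(-14/3 + P))
C(a(-1))*F(M(5, -2), 5) = (-27 + (-1)² + 23*(-1))*((⅓)*(-1)*(-14 + 3*5)) = (-27 + 1 - 23)*((⅓)*(-1)*(-14 + 15)) = -49*(-1)/3 = -49*(-⅓) = 49/3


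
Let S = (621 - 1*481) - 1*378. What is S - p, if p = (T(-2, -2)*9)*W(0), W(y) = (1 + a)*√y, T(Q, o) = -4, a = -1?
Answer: -238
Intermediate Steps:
W(y) = 0 (W(y) = (1 - 1)*√y = 0*√y = 0)
p = 0 (p = -4*9*0 = -36*0 = 0)
S = -238 (S = (621 - 481) - 378 = 140 - 378 = -238)
S - p = -238 - 1*0 = -238 + 0 = -238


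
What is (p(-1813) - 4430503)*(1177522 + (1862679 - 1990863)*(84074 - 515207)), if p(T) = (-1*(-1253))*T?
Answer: -370400193001546848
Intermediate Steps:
p(T) = 1253*T
(p(-1813) - 4430503)*(1177522 + (1862679 - 1990863)*(84074 - 515207)) = (1253*(-1813) - 4430503)*(1177522 + (1862679 - 1990863)*(84074 - 515207)) = (-2271689 - 4430503)*(1177522 - 128184*(-431133)) = -6702192*(1177522 + 55264352472) = -6702192*55265529994 = -370400193001546848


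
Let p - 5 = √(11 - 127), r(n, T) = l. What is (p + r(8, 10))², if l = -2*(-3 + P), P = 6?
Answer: (1 - 2*I*√29)² ≈ -115.0 - 21.541*I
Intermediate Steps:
l = -6 (l = -2*(-3 + 6) = -2*3 = -6)
r(n, T) = -6
p = 5 + 2*I*√29 (p = 5 + √(11 - 127) = 5 + √(-116) = 5 + 2*I*√29 ≈ 5.0 + 10.77*I)
(p + r(8, 10))² = ((5 + 2*I*√29) - 6)² = (-1 + 2*I*√29)²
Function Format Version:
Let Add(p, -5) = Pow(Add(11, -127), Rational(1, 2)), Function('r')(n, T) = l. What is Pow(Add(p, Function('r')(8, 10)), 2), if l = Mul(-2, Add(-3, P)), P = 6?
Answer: Pow(Add(1, Mul(-2, I, Pow(29, Rational(1, 2)))), 2) ≈ Add(-115.00, Mul(-21.541, I))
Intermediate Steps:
l = -6 (l = Mul(-2, Add(-3, 6)) = Mul(-2, 3) = -6)
Function('r')(n, T) = -6
p = Add(5, Mul(2, I, Pow(29, Rational(1, 2)))) (p = Add(5, Pow(Add(11, -127), Rational(1, 2))) = Add(5, Pow(-116, Rational(1, 2))) = Add(5, Mul(2, I, Pow(29, Rational(1, 2)))) ≈ Add(5.0000, Mul(10.770, I)))
Pow(Add(p, Function('r')(8, 10)), 2) = Pow(Add(Add(5, Mul(2, I, Pow(29, Rational(1, 2)))), -6), 2) = Pow(Add(-1, Mul(2, I, Pow(29, Rational(1, 2)))), 2)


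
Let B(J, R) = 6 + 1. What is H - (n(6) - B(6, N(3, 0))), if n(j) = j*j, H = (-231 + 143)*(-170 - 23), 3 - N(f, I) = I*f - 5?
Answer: 16955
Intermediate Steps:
N(f, I) = 8 - I*f (N(f, I) = 3 - (I*f - 5) = 3 - (-5 + I*f) = 3 + (5 - I*f) = 8 - I*f)
B(J, R) = 7
H = 16984 (H = -88*(-193) = 16984)
n(j) = j²
H - (n(6) - B(6, N(3, 0))) = 16984 - (6² - 1*7) = 16984 - (36 - 7) = 16984 - 1*29 = 16984 - 29 = 16955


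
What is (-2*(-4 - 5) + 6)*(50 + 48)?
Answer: 2352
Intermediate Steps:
(-2*(-4 - 5) + 6)*(50 + 48) = (-2*(-9) + 6)*98 = (18 + 6)*98 = 24*98 = 2352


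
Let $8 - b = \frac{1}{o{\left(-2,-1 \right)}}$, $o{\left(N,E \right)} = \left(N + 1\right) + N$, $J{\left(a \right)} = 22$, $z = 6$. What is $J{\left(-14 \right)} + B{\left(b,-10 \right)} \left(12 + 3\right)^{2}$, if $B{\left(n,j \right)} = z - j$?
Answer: $3622$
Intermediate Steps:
$o{\left(N,E \right)} = 1 + 2 N$ ($o{\left(N,E \right)} = \left(1 + N\right) + N = 1 + 2 N$)
$b = \frac{25}{3}$ ($b = 8 - \frac{1}{1 + 2 \left(-2\right)} = 8 - \frac{1}{1 - 4} = 8 - \frac{1}{-3} = 8 - - \frac{1}{3} = 8 + \frac{1}{3} = \frac{25}{3} \approx 8.3333$)
$B{\left(n,j \right)} = 6 - j$
$J{\left(-14 \right)} + B{\left(b,-10 \right)} \left(12 + 3\right)^{2} = 22 + \left(6 - -10\right) \left(12 + 3\right)^{2} = 22 + \left(6 + 10\right) 15^{2} = 22 + 16 \cdot 225 = 22 + 3600 = 3622$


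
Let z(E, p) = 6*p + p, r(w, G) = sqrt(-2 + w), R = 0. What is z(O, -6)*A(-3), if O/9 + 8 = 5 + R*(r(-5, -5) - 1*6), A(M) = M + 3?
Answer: 0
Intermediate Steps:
A(M) = 3 + M
O = -27 (O = -72 + 9*(5 + 0*(sqrt(-2 - 5) - 1*6)) = -72 + 9*(5 + 0*(sqrt(-7) - 6)) = -72 + 9*(5 + 0*(I*sqrt(7) - 6)) = -72 + 9*(5 + 0*(-6 + I*sqrt(7))) = -72 + 9*(5 + 0) = -72 + 9*5 = -72 + 45 = -27)
z(E, p) = 7*p
z(O, -6)*A(-3) = (7*(-6))*(3 - 3) = -42*0 = 0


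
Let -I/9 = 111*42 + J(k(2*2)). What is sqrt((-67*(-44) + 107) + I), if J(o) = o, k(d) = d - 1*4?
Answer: I*sqrt(38903) ≈ 197.24*I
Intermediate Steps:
k(d) = -4 + d (k(d) = d - 4 = -4 + d)
I = -41958 (I = -9*(111*42 + (-4 + 2*2)) = -9*(4662 + (-4 + 4)) = -9*(4662 + 0) = -9*4662 = -41958)
sqrt((-67*(-44) + 107) + I) = sqrt((-67*(-44) + 107) - 41958) = sqrt((2948 + 107) - 41958) = sqrt(3055 - 41958) = sqrt(-38903) = I*sqrt(38903)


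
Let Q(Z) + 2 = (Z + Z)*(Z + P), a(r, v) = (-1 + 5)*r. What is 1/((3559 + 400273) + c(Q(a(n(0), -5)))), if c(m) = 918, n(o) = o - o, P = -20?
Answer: 1/404750 ≈ 2.4707e-6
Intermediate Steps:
n(o) = 0
a(r, v) = 4*r
Q(Z) = -2 + 2*Z*(-20 + Z) (Q(Z) = -2 + (Z + Z)*(Z - 20) = -2 + (2*Z)*(-20 + Z) = -2 + 2*Z*(-20 + Z))
1/((3559 + 400273) + c(Q(a(n(0), -5)))) = 1/((3559 + 400273) + 918) = 1/(403832 + 918) = 1/404750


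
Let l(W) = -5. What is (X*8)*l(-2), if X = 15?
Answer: -600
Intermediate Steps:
(X*8)*l(-2) = (15*8)*(-5) = 120*(-5) = -600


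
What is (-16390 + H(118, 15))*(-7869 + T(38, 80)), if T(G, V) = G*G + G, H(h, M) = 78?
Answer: 104184744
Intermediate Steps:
T(G, V) = G + G**2 (T(G, V) = G**2 + G = G + G**2)
(-16390 + H(118, 15))*(-7869 + T(38, 80)) = (-16390 + 78)*(-7869 + 38*(1 + 38)) = -16312*(-7869 + 38*39) = -16312*(-7869 + 1482) = -16312*(-6387) = 104184744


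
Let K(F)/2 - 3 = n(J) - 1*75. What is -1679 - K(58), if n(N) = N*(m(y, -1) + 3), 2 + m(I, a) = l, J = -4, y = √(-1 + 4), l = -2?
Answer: -1543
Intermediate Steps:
y = √3 ≈ 1.7320
m(I, a) = -4 (m(I, a) = -2 - 2 = -4)
n(N) = -N (n(N) = N*(-4 + 3) = N*(-1) = -N)
K(F) = -136 (K(F) = 6 + 2*(-1*(-4) - 1*75) = 6 + 2*(4 - 75) = 6 + 2*(-71) = 6 - 142 = -136)
-1679 - K(58) = -1679 - 1*(-136) = -1679 + 136 = -1543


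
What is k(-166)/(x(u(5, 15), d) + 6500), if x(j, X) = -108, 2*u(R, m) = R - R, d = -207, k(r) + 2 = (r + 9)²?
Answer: 24647/6392 ≈ 3.8559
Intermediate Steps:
k(r) = -2 + (9 + r)² (k(r) = -2 + (r + 9)² = -2 + (9 + r)²)
u(R, m) = 0 (u(R, m) = (R - R)/2 = (½)*0 = 0)
k(-166)/(x(u(5, 15), d) + 6500) = (-2 + (9 - 166)²)/(-108 + 6500) = (-2 + (-157)²)/6392 = (-2 + 24649)*(1/6392) = 24647*(1/6392) = 24647/6392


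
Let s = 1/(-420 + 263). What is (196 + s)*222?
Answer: 6831162/157 ≈ 43511.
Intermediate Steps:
s = -1/157 (s = 1/(-157) = -1/157 ≈ -0.0063694)
(196 + s)*222 = (196 - 1/157)*222 = (30771/157)*222 = 6831162/157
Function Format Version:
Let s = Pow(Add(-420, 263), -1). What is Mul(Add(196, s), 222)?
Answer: Rational(6831162, 157) ≈ 43511.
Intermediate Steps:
s = Rational(-1, 157) (s = Pow(-157, -1) = Rational(-1, 157) ≈ -0.0063694)
Mul(Add(196, s), 222) = Mul(Add(196, Rational(-1, 157)), 222) = Mul(Rational(30771, 157), 222) = Rational(6831162, 157)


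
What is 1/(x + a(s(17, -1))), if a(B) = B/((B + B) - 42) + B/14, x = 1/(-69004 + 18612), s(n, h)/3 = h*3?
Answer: -1763720/869297 ≈ -2.0289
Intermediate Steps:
s(n, h) = 9*h (s(n, h) = 3*(h*3) = 3*(3*h) = 9*h)
x = -1/50392 (x = 1/(-50392) = -1/50392 ≈ -1.9844e-5)
a(B) = B/14 + B/(-42 + 2*B) (a(B) = B/(2*B - 42) + B*(1/14) = B/(-42 + 2*B) + B/14 = B/14 + B/(-42 + 2*B))
1/(x + a(s(17, -1))) = 1/(-1/50392 + (9*(-1))*(-14 + 9*(-1))/(14*(-21 + 9*(-1)))) = 1/(-1/50392 + (1/14)*(-9)*(-14 - 9)/(-21 - 9)) = 1/(-1/50392 + (1/14)*(-9)*(-23)/(-30)) = 1/(-1/50392 + (1/14)*(-9)*(-1/30)*(-23)) = 1/(-1/50392 - 69/140) = 1/(-869297/1763720) = -1763720/869297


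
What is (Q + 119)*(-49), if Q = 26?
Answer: -7105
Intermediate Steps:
(Q + 119)*(-49) = (26 + 119)*(-49) = 145*(-49) = -7105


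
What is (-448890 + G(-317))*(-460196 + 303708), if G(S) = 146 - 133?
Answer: 70243863976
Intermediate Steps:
G(S) = 13
(-448890 + G(-317))*(-460196 + 303708) = (-448890 + 13)*(-460196 + 303708) = -448877*(-156488) = 70243863976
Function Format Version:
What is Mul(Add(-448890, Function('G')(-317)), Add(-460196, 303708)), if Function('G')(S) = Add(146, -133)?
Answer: 70243863976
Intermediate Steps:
Function('G')(S) = 13
Mul(Add(-448890, Function('G')(-317)), Add(-460196, 303708)) = Mul(Add(-448890, 13), Add(-460196, 303708)) = Mul(-448877, -156488) = 70243863976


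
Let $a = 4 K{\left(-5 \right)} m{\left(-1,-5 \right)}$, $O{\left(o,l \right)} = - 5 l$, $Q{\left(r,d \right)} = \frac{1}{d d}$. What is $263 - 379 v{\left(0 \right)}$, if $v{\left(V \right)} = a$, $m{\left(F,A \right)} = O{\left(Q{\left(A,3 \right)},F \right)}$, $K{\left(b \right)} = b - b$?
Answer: $263$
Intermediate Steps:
$Q{\left(r,d \right)} = \frac{1}{d^{2}}$
$K{\left(b \right)} = 0$
$m{\left(F,A \right)} = - 5 F$
$a = 0$ ($a = 4 \cdot 0 \left(\left(-5\right) \left(-1\right)\right) = 0 \cdot 5 = 0$)
$v{\left(V \right)} = 0$
$263 - 379 v{\left(0 \right)} = 263 - 0 = 263 + 0 = 263$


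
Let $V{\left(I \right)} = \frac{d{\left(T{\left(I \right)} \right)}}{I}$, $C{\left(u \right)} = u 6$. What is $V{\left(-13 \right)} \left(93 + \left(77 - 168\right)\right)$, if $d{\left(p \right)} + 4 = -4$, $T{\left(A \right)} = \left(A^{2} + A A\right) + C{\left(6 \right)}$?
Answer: $\frac{16}{13} \approx 1.2308$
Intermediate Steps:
$C{\left(u \right)} = 6 u$
$T{\left(A \right)} = 36 + 2 A^{2}$ ($T{\left(A \right)} = \left(A^{2} + A A\right) + 6 \cdot 6 = \left(A^{2} + A^{2}\right) + 36 = 2 A^{2} + 36 = 36 + 2 A^{2}$)
$d{\left(p \right)} = -8$ ($d{\left(p \right)} = -4 - 4 = -8$)
$V{\left(I \right)} = - \frac{8}{I}$
$V{\left(-13 \right)} \left(93 + \left(77 - 168\right)\right) = - \frac{8}{-13} \left(93 + \left(77 - 168\right)\right) = \left(-8\right) \left(- \frac{1}{13}\right) \left(93 - 91\right) = \frac{8}{13} \cdot 2 = \frac{16}{13}$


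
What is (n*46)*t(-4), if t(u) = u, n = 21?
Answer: -3864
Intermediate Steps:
(n*46)*t(-4) = (21*46)*(-4) = 966*(-4) = -3864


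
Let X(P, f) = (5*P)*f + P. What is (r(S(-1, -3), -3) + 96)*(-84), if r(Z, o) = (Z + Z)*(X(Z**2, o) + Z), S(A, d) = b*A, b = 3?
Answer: -73080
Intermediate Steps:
X(P, f) = P + 5*P*f (X(P, f) = 5*P*f + P = P + 5*P*f)
S(A, d) = 3*A
r(Z, o) = 2*Z*(Z + Z**2*(1 + 5*o)) (r(Z, o) = (Z + Z)*(Z**2*(1 + 5*o) + Z) = (2*Z)*(Z + Z**2*(1 + 5*o)) = 2*Z*(Z + Z**2*(1 + 5*o)))
(r(S(-1, -3), -3) + 96)*(-84) = (2*(3*(-1))**2*(1 + (3*(-1))*(1 + 5*(-3))) + 96)*(-84) = (2*(-3)**2*(1 - 3*(1 - 15)) + 96)*(-84) = (2*9*(1 - 3*(-14)) + 96)*(-84) = (2*9*(1 + 42) + 96)*(-84) = (2*9*43 + 96)*(-84) = (774 + 96)*(-84) = 870*(-84) = -73080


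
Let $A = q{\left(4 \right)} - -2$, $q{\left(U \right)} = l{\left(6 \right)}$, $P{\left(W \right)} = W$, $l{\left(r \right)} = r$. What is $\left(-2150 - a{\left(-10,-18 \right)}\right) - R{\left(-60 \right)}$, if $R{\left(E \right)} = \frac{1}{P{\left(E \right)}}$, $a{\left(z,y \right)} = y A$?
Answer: $- \frac{120359}{60} \approx -2006.0$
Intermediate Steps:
$q{\left(U \right)} = 6$
$A = 8$ ($A = 6 - -2 = 6 + 2 = 8$)
$a{\left(z,y \right)} = 8 y$ ($a{\left(z,y \right)} = y 8 = 8 y$)
$R{\left(E \right)} = \frac{1}{E}$
$\left(-2150 - a{\left(-10,-18 \right)}\right) - R{\left(-60 \right)} = \left(-2150 - 8 \left(-18\right)\right) - \frac{1}{-60} = \left(-2150 - -144\right) - - \frac{1}{60} = \left(-2150 + 144\right) + \frac{1}{60} = -2006 + \frac{1}{60} = - \frac{120359}{60}$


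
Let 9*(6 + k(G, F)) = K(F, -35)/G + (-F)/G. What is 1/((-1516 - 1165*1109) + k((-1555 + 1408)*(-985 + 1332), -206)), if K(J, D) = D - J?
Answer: -459081/593824487444 ≈ -7.7309e-7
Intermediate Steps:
k(G, F) = -6 - F/(9*G) + (-35 - F)/(9*G) (k(G, F) = -6 + ((-35 - F)/G + (-F)/G)/9 = -6 + ((-35 - F)/G - F/G)/9 = -6 + (-F/(9*G) + (-35 - F)/(9*G)) = -6 - F/(9*G) + (-35 - F)/(9*G))
1/((-1516 - 1165*1109) + k((-1555 + 1408)*(-985 + 1332), -206)) = 1/((-1516 - 1165*1109) + (-35 - 54*(-1555 + 1408)*(-985 + 1332) - 2*(-206))/(9*(((-1555 + 1408)*(-985 + 1332))))) = 1/((-1516 - 1291985) + (-35 - (-7938)*347 + 412)/(9*((-147*347)))) = 1/(-1293501 + (1/9)*(-35 - 54*(-51009) + 412)/(-51009)) = 1/(-1293501 + (1/9)*(-1/51009)*(-35 + 2754486 + 412)) = 1/(-1293501 + (1/9)*(-1/51009)*2754863) = 1/(-1293501 - 2754863/459081) = 1/(-593824487444/459081) = -459081/593824487444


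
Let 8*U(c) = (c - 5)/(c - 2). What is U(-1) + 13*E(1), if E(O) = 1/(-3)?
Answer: -49/12 ≈ -4.0833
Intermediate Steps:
E(O) = -⅓
U(c) = (-5 + c)/(8*(-2 + c)) (U(c) = ((c - 5)/(c - 2))/8 = ((-5 + c)/(-2 + c))/8 = (-5 + c)/(8*(-2 + c)))
U(-1) + 13*E(1) = (-5 - 1)/(8*(-2 - 1)) + 13*(-⅓) = (⅛)*(-6)/(-3) - 13/3 = (⅛)*(-⅓)*(-6) - 13/3 = ¼ - 13/3 = -49/12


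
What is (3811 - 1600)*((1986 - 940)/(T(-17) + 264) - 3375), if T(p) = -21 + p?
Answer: -842063772/113 ≈ -7.4519e+6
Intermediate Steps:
(3811 - 1600)*((1986 - 940)/(T(-17) + 264) - 3375) = (3811 - 1600)*((1986 - 940)/((-21 - 17) + 264) - 3375) = 2211*(1046/(-38 + 264) - 3375) = 2211*(1046/226 - 3375) = 2211*(1046*(1/226) - 3375) = 2211*(523/113 - 3375) = 2211*(-380852/113) = -842063772/113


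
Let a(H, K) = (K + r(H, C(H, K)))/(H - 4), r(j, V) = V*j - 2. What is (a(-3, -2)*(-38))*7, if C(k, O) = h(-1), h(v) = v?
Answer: -38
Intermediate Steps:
C(k, O) = -1
r(j, V) = -2 + V*j
a(H, K) = (-2 + K - H)/(-4 + H) (a(H, K) = (K + (-2 - H))/(H - 4) = (-2 + K - H)/(-4 + H))
(a(-3, -2)*(-38))*7 = (((-2 - 2 - 1*(-3))/(-4 - 3))*(-38))*7 = (((-2 - 2 + 3)/(-7))*(-38))*7 = (-1/7*(-1)*(-38))*7 = ((1/7)*(-38))*7 = -38/7*7 = -38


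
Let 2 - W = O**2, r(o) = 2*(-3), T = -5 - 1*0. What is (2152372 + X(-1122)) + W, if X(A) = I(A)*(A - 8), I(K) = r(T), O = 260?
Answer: 2091554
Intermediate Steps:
T = -5 (T = -5 + 0 = -5)
r(o) = -6
I(K) = -6
W = -67598 (W = 2 - 1*260**2 = 2 - 1*67600 = 2 - 67600 = -67598)
X(A) = 48 - 6*A (X(A) = -6*(A - 8) = -6*(-8 + A) = 48 - 6*A)
(2152372 + X(-1122)) + W = (2152372 + (48 - 6*(-1122))) - 67598 = (2152372 + (48 + 6732)) - 67598 = (2152372 + 6780) - 67598 = 2159152 - 67598 = 2091554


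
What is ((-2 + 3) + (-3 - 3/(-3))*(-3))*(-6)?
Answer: -42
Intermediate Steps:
((-2 + 3) + (-3 - 3/(-3))*(-3))*(-6) = (1 + (-3 - 3*(-1/3))*(-3))*(-6) = (1 + (-3 + 1)*(-3))*(-6) = (1 - 2*(-3))*(-6) = (1 + 6)*(-6) = 7*(-6) = -42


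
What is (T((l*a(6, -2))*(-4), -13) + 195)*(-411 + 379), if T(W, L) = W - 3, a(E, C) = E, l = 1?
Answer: -5376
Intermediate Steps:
T(W, L) = -3 + W
(T((l*a(6, -2))*(-4), -13) + 195)*(-411 + 379) = ((-3 + (1*6)*(-4)) + 195)*(-411 + 379) = ((-3 + 6*(-4)) + 195)*(-32) = ((-3 - 24) + 195)*(-32) = (-27 + 195)*(-32) = 168*(-32) = -5376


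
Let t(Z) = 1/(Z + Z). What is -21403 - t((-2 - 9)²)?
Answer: -5179527/242 ≈ -21403.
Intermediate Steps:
t(Z) = 1/(2*Z)
-21403 - t((-2 - 9)²) = -21403 - 1/(2*((-2 - 9)²)) = -21403 - 1/(2*((-11)²)) = -21403 - 1/(2*121) = -21403 - 1*1/242 = -21403 - 1/242 = -5179527/242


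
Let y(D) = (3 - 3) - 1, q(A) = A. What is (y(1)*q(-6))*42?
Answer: 252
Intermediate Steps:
y(D) = -1 (y(D) = 0 - 1 = -1)
(y(1)*q(-6))*42 = -1*(-6)*42 = 6*42 = 252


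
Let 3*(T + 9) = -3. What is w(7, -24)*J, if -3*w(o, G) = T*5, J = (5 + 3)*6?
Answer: 800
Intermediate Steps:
T = -10 (T = -9 + (1/3)*(-3) = -9 - 1 = -10)
J = 48 (J = 8*6 = 48)
w(o, G) = 50/3 (w(o, G) = -(-10)*5/3 = -1/3*(-50) = 50/3)
w(7, -24)*J = (50/3)*48 = 800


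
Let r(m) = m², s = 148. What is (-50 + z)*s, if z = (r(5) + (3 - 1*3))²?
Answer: 85100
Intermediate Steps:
z = 625 (z = (5² + (3 - 1*3))² = (25 + (3 - 3))² = (25 + 0)² = 25² = 625)
(-50 + z)*s = (-50 + 625)*148 = 575*148 = 85100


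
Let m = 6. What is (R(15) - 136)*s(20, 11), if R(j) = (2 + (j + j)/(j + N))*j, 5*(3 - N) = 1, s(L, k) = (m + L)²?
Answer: -4856384/89 ≈ -54566.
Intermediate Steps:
s(L, k) = (6 + L)²
N = 14/5 (N = 3 - ⅕*1 = 3 - ⅕ = 14/5 ≈ 2.8000)
R(j) = j*(2 + 2*j/(14/5 + j)) (R(j) = (2 + (j + j)/(j + 14/5))*j = (2 + (2*j)/(14/5 + j))*j = (2 + 2*j/(14/5 + j))*j = j*(2 + 2*j/(14/5 + j)))
(R(15) - 136)*s(20, 11) = (4*15*(7 + 5*15)/(14 + 5*15) - 136)*(6 + 20)² = (4*15*(7 + 75)/(14 + 75) - 136)*26² = (4*15*82/89 - 136)*676 = (4*15*(1/89)*82 - 136)*676 = (4920/89 - 136)*676 = -7184/89*676 = -4856384/89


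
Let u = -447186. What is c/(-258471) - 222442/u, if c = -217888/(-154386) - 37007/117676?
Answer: 87044127416179818113/174990546908885846268 ≈ 0.49742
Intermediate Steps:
c = 9963412793/9083763468 (c = -217888*(-1/154386) - 37007*1/117676 = 108944/77193 - 37007/117676 = 9963412793/9083763468 ≈ 1.0968)
c/(-258471) - 222442/u = (9963412793/9083763468)/(-258471) - 222442/(-447186) = (9963412793/9083763468)*(-1/258471) - 222442*(-1/447186) = -9963412793/2347889427337428 + 111221/223593 = 87044127416179818113/174990546908885846268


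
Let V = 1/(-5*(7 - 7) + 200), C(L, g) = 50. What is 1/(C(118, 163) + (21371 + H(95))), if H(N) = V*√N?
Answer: 171368000/3670873927981 - 40*√95/3670873927981 ≈ 4.6683e-5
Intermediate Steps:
V = 1/200 (V = 1/(-5*0 + 200) = 1/(0 + 200) = 1/200 ≈ 0.0050000)
H(N) = √N/200
1/(C(118, 163) + (21371 + H(95))) = 1/(50 + (21371 + √95/200)) = 1/(21421 + √95/200)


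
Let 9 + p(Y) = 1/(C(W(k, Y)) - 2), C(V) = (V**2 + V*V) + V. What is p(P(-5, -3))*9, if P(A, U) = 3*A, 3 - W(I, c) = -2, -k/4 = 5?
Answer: -4284/53 ≈ -80.830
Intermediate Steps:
k = -20 (k = -4*5 = -20)
W(I, c) = 5 (W(I, c) = 3 - 1*(-2) = 3 + 2 = 5)
C(V) = V + 2*V**2 (C(V) = (V**2 + V**2) + V = 2*V**2 + V = V + 2*V**2)
p(Y) = -476/53 (p(Y) = -9 + 1/(5*(1 + 2*5) - 2) = -9 + 1/(5*(1 + 10) - 2) = -9 + 1/(5*11 - 2) = -9 + 1/(55 - 2) = -9 + 1/53 = -476/53)
p(P(-5, -3))*9 = -476/53*9 = -4284/53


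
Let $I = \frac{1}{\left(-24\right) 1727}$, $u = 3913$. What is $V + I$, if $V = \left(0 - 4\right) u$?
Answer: $- \frac{648744097}{41448} \approx -15652.0$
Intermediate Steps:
$V = -15652$ ($V = \left(0 - 4\right) 3913 = \left(-4\right) 3913 = -15652$)
$I = - \frac{1}{41448}$ ($I = \frac{1}{-41448} = - \frac{1}{41448} \approx -2.4127 \cdot 10^{-5}$)
$V + I = -15652 - \frac{1}{41448} = - \frac{648744097}{41448}$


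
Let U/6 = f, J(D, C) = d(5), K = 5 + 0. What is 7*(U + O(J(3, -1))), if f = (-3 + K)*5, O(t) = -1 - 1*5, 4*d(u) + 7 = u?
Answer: 378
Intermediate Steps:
K = 5
d(u) = -7/4 + u/4
J(D, C) = -½ (J(D, C) = -7/4 + (¼)*5 = -7/4 + 5/4 = -½)
O(t) = -6 (O(t) = -1 - 5 = -6)
f = 10 (f = (-3 + 5)*5 = 2*5 = 10)
U = 60 (U = 6*10 = 60)
7*(U + O(J(3, -1))) = 7*(60 - 6) = 7*54 = 378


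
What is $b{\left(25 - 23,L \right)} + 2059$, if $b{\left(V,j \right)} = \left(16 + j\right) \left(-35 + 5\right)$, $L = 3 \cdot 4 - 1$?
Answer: $1249$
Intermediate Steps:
$L = 11$ ($L = 12 - 1 = 11$)
$b{\left(V,j \right)} = -480 - 30 j$ ($b{\left(V,j \right)} = \left(16 + j\right) \left(-30\right) = -480 - 30 j$)
$b{\left(25 - 23,L \right)} + 2059 = \left(-480 - 330\right) + 2059 = -810 + 2059 = 1249$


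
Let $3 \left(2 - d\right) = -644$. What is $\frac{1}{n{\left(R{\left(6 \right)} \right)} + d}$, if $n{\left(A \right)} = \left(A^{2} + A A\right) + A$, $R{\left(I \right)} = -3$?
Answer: $\frac{3}{695} \approx 0.0043165$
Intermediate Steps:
$n{\left(A \right)} = A + 2 A^{2}$ ($n{\left(A \right)} = \left(A^{2} + A^{2}\right) + A = 2 A^{2} + A = A + 2 A^{2}$)
$d = \frac{650}{3}$ ($d = 2 - - \frac{644}{3} = 2 + \frac{644}{3} = \frac{650}{3} \approx 216.67$)
$\frac{1}{n{\left(R{\left(6 \right)} \right)} + d} = \frac{1}{- 3 \left(1 + 2 \left(-3\right)\right) + \frac{650}{3}} = \frac{1}{- 3 \left(1 - 6\right) + \frac{650}{3}} = \frac{1}{\left(-3\right) \left(-5\right) + \frac{650}{3}} = \frac{1}{15 + \frac{650}{3}} = \frac{1}{\frac{695}{3}} = \frac{3}{695}$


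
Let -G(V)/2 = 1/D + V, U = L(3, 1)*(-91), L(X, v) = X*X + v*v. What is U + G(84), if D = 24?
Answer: -12937/12 ≈ -1078.1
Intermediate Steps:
L(X, v) = X² + v²
U = -910 (U = (3² + 1²)*(-91) = (9 + 1)*(-91) = 10*(-91) = -910)
G(V) = -1/12 - 2*V (G(V) = -2*(1/24 + V) = -1/12 - 2*V)
U + G(84) = -910 + (-1/12 - 2*84) = -910 + (-1/12 - 168) = -910 - 2017/12 = -12937/12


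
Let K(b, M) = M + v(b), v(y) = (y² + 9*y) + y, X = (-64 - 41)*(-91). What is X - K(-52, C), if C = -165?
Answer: 7536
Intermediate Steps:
X = 9555 (X = -105*(-91) = 9555)
v(y) = y² + 10*y
K(b, M) = M + b*(10 + b)
X - K(-52, C) = 9555 - (-165 - 52*(10 - 52)) = 9555 - (-165 - 52*(-42)) = 9555 - (-165 + 2184) = 9555 - 1*2019 = 9555 - 2019 = 7536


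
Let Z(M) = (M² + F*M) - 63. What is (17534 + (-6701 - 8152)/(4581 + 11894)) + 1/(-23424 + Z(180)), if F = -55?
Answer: 285102629164/16260825 ≈ 17533.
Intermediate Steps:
Z(M) = -63 + M² - 55*M (Z(M) = (M² - 55*M) - 63 = -63 + M² - 55*M)
(17534 + (-6701 - 8152)/(4581 + 11894)) + 1/(-23424 + Z(180)) = (17534 + (-6701 - 8152)/(4581 + 11894)) + 1/(-23424 + (-63 + 180² - 55*180)) = (17534 - 14853/16475) + 1/(-23424 + (-63 + 32400 - 9900)) = (17534 - 14853*1/16475) + 1/(-23424 + 22437) = (17534 - 14853/16475) + 1/(-987) = 288857797/16475 - 1/987 = 285102629164/16260825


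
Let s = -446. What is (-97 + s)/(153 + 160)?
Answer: -543/313 ≈ -1.7348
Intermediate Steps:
(-97 + s)/(153 + 160) = (-97 - 446)/(153 + 160) = -543/313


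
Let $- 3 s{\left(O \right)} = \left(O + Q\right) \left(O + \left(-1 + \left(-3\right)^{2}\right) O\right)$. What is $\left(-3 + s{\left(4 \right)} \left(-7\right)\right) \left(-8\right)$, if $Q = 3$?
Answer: $-4680$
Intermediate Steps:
$s{\left(O \right)} = - 3 O \left(3 + O\right)$ ($s{\left(O \right)} = - \frac{\left(O + 3\right) \left(O + \left(-1 + \left(-3\right)^{2}\right) O\right)}{3} = - \frac{\left(3 + O\right) \left(O + \left(-1 + 9\right) O\right)}{3} = - \frac{\left(3 + O\right) \left(O + 8 O\right)}{3} = - \frac{\left(3 + O\right) 9 O}{3} = - \frac{9 O \left(3 + O\right)}{3} = - 3 O \left(3 + O\right)$)
$\left(-3 + s{\left(4 \right)} \left(-7\right)\right) \left(-8\right) = \left(-3 + \left(-3\right) 4 \left(3 + 4\right) \left(-7\right)\right) \left(-8\right) = \left(-3 + \left(-3\right) 4 \cdot 7 \left(-7\right)\right) \left(-8\right) = \left(-3 - -588\right) \left(-8\right) = \left(-3 + 588\right) \left(-8\right) = 585 \left(-8\right) = -4680$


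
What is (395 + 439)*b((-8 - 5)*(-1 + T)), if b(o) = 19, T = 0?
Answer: 15846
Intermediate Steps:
(395 + 439)*b((-8 - 5)*(-1 + T)) = (395 + 439)*19 = 834*19 = 15846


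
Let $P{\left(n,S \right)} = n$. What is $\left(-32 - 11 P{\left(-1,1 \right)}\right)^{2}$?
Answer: $441$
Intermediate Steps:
$\left(-32 - 11 P{\left(-1,1 \right)}\right)^{2} = \left(-32 - -11\right)^{2} = \left(-32 + 11\right)^{2} = \left(-21\right)^{2} = 441$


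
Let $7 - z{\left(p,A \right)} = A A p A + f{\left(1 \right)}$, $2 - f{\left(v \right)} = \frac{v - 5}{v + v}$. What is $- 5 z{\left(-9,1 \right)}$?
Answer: $-60$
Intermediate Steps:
$f{\left(v \right)} = 2 - \frac{-5 + v}{2 v}$ ($f{\left(v \right)} = 2 - \frac{v - 5}{v + v} = 2 - \frac{-5 + v}{2 v}$)
$z{\left(p,A \right)} = 3 - p A^{3}$ ($z{\left(p,A \right)} = 7 - \left(A A p A + \frac{5 + 3 \cdot 1}{2 \cdot 1}\right) = 7 - \left(A^{2} p A + \frac{1}{2} \cdot 1 \left(5 + 3\right)\right) = 7 - \left(p A^{2} A + \frac{1}{2} \cdot 1 \cdot 8\right) = 7 - \left(p A^{3} + 4\right) = 7 - \left(4 + p A^{3}\right) = 3 - p A^{3}$)
$- 5 z{\left(-9,1 \right)} = - 5 \left(3 - - 9 \cdot 1^{3}\right) = - 5 \left(3 - \left(-9\right) 1\right) = - 5 \left(3 + 9\right) = \left(-5\right) 12 = -60$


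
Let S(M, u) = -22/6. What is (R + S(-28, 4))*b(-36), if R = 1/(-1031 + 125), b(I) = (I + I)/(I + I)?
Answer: -3323/906 ≈ -3.6678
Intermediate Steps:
b(I) = 1 (b(I) = (2*I)/((2*I)) = (2*I)*(1/(2*I)) = 1)
S(M, u) = -11/3 (S(M, u) = -22*⅙ = -11/3)
R = -1/906 (R = 1/(-906) = -1/906 ≈ -0.0011038)
(R + S(-28, 4))*b(-36) = (-1/906 - 11/3)*1 = -3323/906*1 = -3323/906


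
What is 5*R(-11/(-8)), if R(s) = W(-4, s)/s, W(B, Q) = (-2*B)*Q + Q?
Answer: 45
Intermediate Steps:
W(B, Q) = Q - 2*B*Q (W(B, Q) = -2*B*Q + Q = Q - 2*B*Q)
R(s) = 9 (R(s) = (s*(1 - 2*(-4)))/s = (s*(1 + 8))/s = (s*9)/s = (9*s)/s = 9)
5*R(-11/(-8)) = 5*9 = 45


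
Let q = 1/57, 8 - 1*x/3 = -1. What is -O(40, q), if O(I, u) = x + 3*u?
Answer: -514/19 ≈ -27.053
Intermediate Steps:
x = 27 (x = 24 - 3*(-1) = 24 + 3 = 27)
q = 1/57 ≈ 0.017544
O(I, u) = 27 + 3*u
-O(40, q) = -(27 + 3*(1/57)) = -(27 + 1/19) = -1*514/19 = -514/19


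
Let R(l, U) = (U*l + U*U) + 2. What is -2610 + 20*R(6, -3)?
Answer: -2750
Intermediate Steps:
R(l, U) = 2 + U**2 + U*l (R(l, U) = (U*l + U**2) + 2 = (U**2 + U*l) + 2 = 2 + U**2 + U*l)
-2610 + 20*R(6, -3) = -2610 + 20*(2 + (-3)**2 - 3*6) = -2610 + 20*(2 + 9 - 18) = -2610 + 20*(-7) = -2610 - 140 = -2750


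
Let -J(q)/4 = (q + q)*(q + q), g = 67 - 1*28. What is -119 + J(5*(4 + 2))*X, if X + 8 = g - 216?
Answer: 2663881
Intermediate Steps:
g = 39 (g = 67 - 28 = 39)
J(q) = -16*q² (J(q) = -4*(q + q)*(q + q) = -4*2*q*2*q = -16*q²)
X = -185 (X = -8 + (39 - 216) = -8 - 177 = -185)
-119 + J(5*(4 + 2))*X = -119 - 16*25*(4 + 2)²*(-185) = -119 - 16*(5*6)²*(-185) = -119 - 16*30²*(-185) = -119 - 16*900*(-185) = -119 - 14400*(-185) = -119 + 2664000 = 2663881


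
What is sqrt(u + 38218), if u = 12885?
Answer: sqrt(51103) ≈ 226.06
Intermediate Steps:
sqrt(u + 38218) = sqrt(12885 + 38218) = sqrt(51103)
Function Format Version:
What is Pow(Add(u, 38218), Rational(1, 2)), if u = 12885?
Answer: Pow(51103, Rational(1, 2)) ≈ 226.06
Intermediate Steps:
Pow(Add(u, 38218), Rational(1, 2)) = Pow(Add(12885, 38218), Rational(1, 2)) = Pow(51103, Rational(1, 2))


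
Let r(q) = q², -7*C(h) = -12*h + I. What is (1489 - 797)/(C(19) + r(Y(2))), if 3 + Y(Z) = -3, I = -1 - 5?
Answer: 2422/243 ≈ 9.9671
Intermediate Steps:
I = -6
Y(Z) = -6 (Y(Z) = -3 - 3 = -6)
C(h) = 6/7 + 12*h/7 (C(h) = -(-12*h - 6)/7 = -(-6 - 12*h)/7 = 6/7 + 12*h/7)
(1489 - 797)/(C(19) + r(Y(2))) = (1489 - 797)/((6/7 + (12/7)*19) + (-6)²) = 692/((6/7 + 228/7) + 36) = 692/(234/7 + 36) = 692/(486/7) = (7/486)*692 = 2422/243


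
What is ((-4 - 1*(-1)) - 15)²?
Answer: 324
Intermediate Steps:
((-4 - 1*(-1)) - 15)² = ((-4 + 1) - 15)² = (-3 - 15)² = (-18)² = 324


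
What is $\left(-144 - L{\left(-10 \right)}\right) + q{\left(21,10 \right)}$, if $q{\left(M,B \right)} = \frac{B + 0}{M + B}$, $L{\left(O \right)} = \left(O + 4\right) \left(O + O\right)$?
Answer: $- \frac{8174}{31} \approx -263.68$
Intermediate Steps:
$L{\left(O \right)} = 2 O \left(4 + O\right)$ ($L{\left(O \right)} = \left(4 + O\right) 2 O = 2 O \left(4 + O\right)$)
$q{\left(M,B \right)} = \frac{B}{B + M}$
$\left(-144 - L{\left(-10 \right)}\right) + q{\left(21,10 \right)} = \left(-144 - 2 \left(-10\right) \left(4 - 10\right)\right) + \frac{10}{10 + 21} = \left(-144 - 2 \left(-10\right) \left(-6\right)\right) + \frac{10}{31} = \left(-144 - 120\right) + 10 \cdot \frac{1}{31} = \left(-144 - 120\right) + \frac{10}{31} = -264 + \frac{10}{31} = - \frac{8174}{31}$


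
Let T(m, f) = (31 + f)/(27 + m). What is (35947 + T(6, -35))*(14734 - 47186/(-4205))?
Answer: 6686513719912/12615 ≈ 5.3004e+8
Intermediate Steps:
T(m, f) = (31 + f)/(27 + m)
(35947 + T(6, -35))*(14734 - 47186/(-4205)) = (35947 + (31 - 35)/(27 + 6))*(14734 - 47186/(-4205)) = (35947 - 4/33)*(14734 - 47186*(-1/4205)) = (35947 + (1/33)*(-4))*(14734 + 47186/4205) = (35947 - 4/33)*(62003656/4205) = (1186247/33)*(62003656/4205) = 6686513719912/12615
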